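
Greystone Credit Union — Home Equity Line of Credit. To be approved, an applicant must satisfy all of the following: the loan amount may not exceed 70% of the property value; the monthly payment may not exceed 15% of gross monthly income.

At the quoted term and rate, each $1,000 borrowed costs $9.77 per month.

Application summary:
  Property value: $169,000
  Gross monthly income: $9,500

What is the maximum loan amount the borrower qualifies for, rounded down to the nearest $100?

Payment cap: 15% × $9,500 = $1,425/month.
At $9.77 per $1,000, that supports 1,425/9.77 × 1,000 ≈ $145,854 → $145,800.
LTV cap: 70% × $169,000 = $118,300 → $118,300.
Binding constraint: loan-to-value.

$118,300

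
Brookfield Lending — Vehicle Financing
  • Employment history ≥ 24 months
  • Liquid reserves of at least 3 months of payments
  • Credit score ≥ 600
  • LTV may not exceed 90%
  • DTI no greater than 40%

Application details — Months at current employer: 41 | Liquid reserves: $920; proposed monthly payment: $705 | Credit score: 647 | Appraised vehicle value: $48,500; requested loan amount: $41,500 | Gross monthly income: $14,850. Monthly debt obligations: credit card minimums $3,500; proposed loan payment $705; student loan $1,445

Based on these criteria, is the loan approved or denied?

Employment 41 ≥ 24 months
Reserves = 920/705 = 1.3 months < 3
Credit score 647 ≥ 600 (meets)
Loan-to-value = 41,500/48,500 = 85.6% — pass (90% max)
Total monthly debts = (3,500 + 705 + 1,445) = 5,650. Debt-to-income = 5,650/14,850 = 38% — meets 40% limit
Fails on reserves.

Denied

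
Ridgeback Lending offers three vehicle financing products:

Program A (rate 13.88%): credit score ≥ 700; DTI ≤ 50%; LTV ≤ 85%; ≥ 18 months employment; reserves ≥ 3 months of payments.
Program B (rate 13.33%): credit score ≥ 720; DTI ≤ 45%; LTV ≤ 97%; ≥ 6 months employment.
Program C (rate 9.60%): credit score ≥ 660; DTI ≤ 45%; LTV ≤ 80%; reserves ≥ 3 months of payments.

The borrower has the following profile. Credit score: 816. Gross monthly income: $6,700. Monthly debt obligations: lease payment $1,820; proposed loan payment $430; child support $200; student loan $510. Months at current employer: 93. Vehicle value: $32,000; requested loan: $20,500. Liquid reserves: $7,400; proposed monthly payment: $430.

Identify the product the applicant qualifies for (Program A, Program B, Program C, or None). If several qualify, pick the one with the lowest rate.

Program C

Total debts = (1,820 + 430 + 200 + 510) = 2,960; DTI = 2,960/6,700 = 44.2%.
LTV = 20,500/32,000 = 64.1%.
Reserves = 7,400/430 = 17.2 months.
Program A: score 816 ≥ 700; DTI 44.2% ≤ 50%; LTV 64.1% ≤ 85%; employment 93 ≥ 18 mo; reserves 17.2 ≥ 3 mo → qualifies.
Program B: score 816 ≥ 720; DTI 44.2% ≤ 45%; LTV 64.1% ≤ 97%; employment 93 ≥ 6 mo → qualifies.
Program C: score 816 ≥ 660; DTI 44.2% ≤ 45%; LTV 64.1% ≤ 80%; reserves 17.2 ≥ 3 mo → qualifies.
Qualifying: Program A, Program B, Program C. Lowest rate is 9.60% → Program C.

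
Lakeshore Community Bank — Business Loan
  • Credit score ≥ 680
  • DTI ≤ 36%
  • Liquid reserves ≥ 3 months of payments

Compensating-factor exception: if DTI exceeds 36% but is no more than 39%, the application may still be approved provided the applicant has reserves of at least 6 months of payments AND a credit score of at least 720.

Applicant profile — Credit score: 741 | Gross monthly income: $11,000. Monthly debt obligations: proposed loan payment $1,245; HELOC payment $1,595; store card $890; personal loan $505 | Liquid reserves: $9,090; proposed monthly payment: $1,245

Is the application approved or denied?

Credit score 741 ≥ 680 (meets base)
Total debts = (1,245 + 1,595 + 890 + 505) = 4,235. DTI = 4,235/11,000 = 38.5% > 36% — standard DTI limit exceeded.
Reserves: 9,090 ÷ 1,245 = 7.3 months (meets 3-month minimum)
38.5% falls in the override range (36%–39%), so the compensating-factor test applies.
Override check — reserves: 7.3 mo (ok); score: 741 (ok).
Both override conditions satisfied; DTI exception granted.

Approved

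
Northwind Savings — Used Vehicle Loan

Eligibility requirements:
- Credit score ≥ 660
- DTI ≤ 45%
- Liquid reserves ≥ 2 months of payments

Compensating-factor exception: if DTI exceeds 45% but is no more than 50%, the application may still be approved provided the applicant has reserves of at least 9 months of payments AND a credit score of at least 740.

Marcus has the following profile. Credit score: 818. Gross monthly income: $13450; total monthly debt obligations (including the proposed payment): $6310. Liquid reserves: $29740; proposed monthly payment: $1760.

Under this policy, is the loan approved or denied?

Approved

Credit score 818 ≥ 660 (meets base)
DTI: 6,310 ÷ 13,450 = 46.9%, over the 45% base limit.
Reserves: 29,740 ÷ 1,760 = 16.9 months (meets 2-month minimum)
DTI 46.9% is within the 45%–50% exception band; checking compensating factors.
Override check — reserves: 16.9 mo (ok); score: 818 (ok).
Both compensating conditions met → exception applies.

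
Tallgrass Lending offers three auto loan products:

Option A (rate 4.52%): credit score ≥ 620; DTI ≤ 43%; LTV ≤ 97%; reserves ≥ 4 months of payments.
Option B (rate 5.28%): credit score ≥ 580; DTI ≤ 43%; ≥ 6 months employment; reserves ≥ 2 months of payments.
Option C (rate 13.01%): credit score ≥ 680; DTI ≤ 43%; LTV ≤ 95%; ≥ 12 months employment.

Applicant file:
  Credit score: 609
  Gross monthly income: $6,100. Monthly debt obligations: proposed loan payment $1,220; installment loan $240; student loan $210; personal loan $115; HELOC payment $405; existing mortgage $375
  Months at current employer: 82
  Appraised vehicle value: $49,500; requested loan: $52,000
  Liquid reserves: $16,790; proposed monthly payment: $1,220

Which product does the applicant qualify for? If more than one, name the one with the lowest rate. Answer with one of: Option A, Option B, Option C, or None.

Option B

Total debts = (1,220 + 240 + 210 + 115 + 405 + 375) = 2,565; DTI = 2,565/6,100 = 42%.
LTV = 52,000/49,500 = 105.1%.
Reserves = 16,790/1,220 = 13.8 months.
Option A: score 609 < 620; DTI 42% ≤ 43%; LTV 105.1% > 97%; reserves 13.8 ≥ 4 mo → does not qualify.
Option B: score 609 ≥ 580; DTI 42% ≤ 43%; employment 82 ≥ 6 mo; reserves 13.8 ≥ 2 mo → qualifies.
Option C: score 609 < 680; DTI 42% ≤ 43%; LTV 105.1% > 95%; employment 82 ≥ 12 mo → does not qualify.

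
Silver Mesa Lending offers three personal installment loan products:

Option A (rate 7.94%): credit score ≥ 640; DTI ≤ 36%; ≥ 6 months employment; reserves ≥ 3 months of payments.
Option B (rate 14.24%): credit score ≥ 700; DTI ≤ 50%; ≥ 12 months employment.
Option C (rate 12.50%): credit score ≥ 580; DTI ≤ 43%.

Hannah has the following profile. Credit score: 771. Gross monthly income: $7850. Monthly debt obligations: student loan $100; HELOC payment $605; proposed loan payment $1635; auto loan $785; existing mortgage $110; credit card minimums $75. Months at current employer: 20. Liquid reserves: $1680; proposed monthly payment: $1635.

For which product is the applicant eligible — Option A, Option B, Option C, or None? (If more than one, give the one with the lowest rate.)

Option C

Total debts = (100 + 605 + 1,635 + 785 + 110 + 75) = 3,310; DTI = 3,310/7,850 = 42.2%.
Reserves = 1,680/1,635 = 1.0 months.
Option A: score 771 ≥ 640; DTI 42.2% > 36%; employment 20 ≥ 6 mo; reserves 1.0 < 3 mo → does not qualify.
Option B: score 771 ≥ 700; DTI 42.2% ≤ 50%; employment 20 ≥ 12 mo → qualifies.
Option C: score 771 ≥ 580; DTI 42.2% ≤ 43% → qualifies.
Qualifying: Option B, Option C. Lowest rate is 12.50% → Option C.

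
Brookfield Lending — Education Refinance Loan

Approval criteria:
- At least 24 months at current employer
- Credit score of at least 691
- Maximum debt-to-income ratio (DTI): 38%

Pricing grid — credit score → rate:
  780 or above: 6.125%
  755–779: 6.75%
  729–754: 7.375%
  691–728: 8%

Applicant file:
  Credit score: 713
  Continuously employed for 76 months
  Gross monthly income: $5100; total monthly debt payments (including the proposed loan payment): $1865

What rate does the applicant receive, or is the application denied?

Approved at 8%

Credit score 713 ≥ 691 (meets minimum)
Employment 76 ≥ 24 months
Debt-to-income = 1,865/5,100 = 36.6% — meets 38% limit
All requirements met. Score 713 falls in the 691–728 tier → 8%.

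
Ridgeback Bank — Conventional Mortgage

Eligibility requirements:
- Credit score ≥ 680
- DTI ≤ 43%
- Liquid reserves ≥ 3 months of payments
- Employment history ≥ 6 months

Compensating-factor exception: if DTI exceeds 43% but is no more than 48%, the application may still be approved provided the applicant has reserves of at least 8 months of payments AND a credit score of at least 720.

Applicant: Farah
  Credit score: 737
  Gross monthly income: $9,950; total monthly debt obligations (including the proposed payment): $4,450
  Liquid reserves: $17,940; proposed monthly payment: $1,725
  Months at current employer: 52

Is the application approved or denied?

Approved

Credit score 737 ≥ 680 (meets base)
DTI: 4,450 ÷ 9,950 = 44.7%, over the 43% base limit.
Liquid reserves cover 17,940/1,725 = 10.4 months — ≥ 3 required
Employment 52 ≥ 6 months
44.7% falls in the override range (43%–48%), so the compensating-factor test applies.
Reserves 10.4 ≥ 8 months; credit score 737 ≥ 720.
Both override conditions satisfied; DTI exception granted.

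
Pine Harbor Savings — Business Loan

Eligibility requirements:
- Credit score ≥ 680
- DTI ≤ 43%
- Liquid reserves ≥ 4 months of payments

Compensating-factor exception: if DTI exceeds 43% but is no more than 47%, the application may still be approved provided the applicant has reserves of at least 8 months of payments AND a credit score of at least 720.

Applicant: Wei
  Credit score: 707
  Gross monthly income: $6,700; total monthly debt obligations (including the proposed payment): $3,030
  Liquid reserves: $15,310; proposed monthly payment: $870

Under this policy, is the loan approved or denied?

Credit score 707 ≥ 680 (meets base)
DTI: 3,030 ÷ 6,700 = 45.2%, over the 43% base limit.
Reserves: 15,310 ÷ 870 = 17.6 months (meets 4-month minimum)
DTI 45.2% is within the 43%–47% exception band; checking compensating factors.
Override check — reserves: 17.6 mo (ok); score: 707 (below 720).
Override conditions not both satisfied; exception does not apply.

Denied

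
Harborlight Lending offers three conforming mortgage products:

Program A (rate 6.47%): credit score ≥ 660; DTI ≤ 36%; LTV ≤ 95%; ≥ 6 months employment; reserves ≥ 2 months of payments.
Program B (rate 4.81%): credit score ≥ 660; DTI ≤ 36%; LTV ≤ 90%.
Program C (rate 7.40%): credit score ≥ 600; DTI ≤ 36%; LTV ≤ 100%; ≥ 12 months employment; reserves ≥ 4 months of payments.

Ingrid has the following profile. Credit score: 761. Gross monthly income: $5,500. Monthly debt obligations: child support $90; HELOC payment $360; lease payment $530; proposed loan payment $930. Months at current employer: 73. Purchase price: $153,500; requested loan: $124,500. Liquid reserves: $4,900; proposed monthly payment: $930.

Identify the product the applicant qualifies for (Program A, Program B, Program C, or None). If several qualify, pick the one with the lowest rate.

Total debts = (90 + 360 + 530 + 930) = 1,910; DTI = 1,910/5,500 = 34.7%.
LTV = 124,500/153,500 = 81.1%.
Reserves = 4,900/930 = 5.3 months.
Program A: score 761 ≥ 660; DTI 34.7% ≤ 36%; LTV 81.1% ≤ 95%; employment 73 ≥ 6 mo; reserves 5.3 ≥ 2 mo → qualifies.
Program B: score 761 ≥ 660; DTI 34.7% ≤ 36%; LTV 81.1% ≤ 90% → qualifies.
Program C: score 761 ≥ 600; DTI 34.7% ≤ 36%; LTV 81.1% ≤ 100%; employment 73 ≥ 12 mo; reserves 5.3 ≥ 4 mo → qualifies.
Qualifying: Program A, Program B, Program C. Lowest rate is 4.81% → Program B.

Program B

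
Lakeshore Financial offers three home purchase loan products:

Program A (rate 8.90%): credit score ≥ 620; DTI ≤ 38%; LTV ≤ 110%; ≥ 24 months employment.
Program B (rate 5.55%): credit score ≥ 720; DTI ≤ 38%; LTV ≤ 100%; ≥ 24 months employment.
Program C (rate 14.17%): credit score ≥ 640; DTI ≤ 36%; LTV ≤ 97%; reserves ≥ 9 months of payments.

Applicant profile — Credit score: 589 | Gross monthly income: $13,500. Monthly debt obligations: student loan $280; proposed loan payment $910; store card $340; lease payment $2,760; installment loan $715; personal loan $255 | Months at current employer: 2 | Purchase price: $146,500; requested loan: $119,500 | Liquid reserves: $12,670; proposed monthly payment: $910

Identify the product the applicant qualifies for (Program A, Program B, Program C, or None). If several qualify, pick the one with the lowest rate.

Total debts = (280 + 910 + 340 + 2,760 + 715 + 255) = 5,260; DTI = 5,260/13,500 = 39%.
LTV = 119,500/146,500 = 81.6%.
Reserves = 12,670/910 = 13.9 months.
Program A: score 589 < 620; DTI 39% > 38%; LTV 81.6% ≤ 110%; employment 2 < 24 mo → does not qualify.
Program B: score 589 < 720; DTI 39% > 38%; LTV 81.6% ≤ 100%; employment 2 < 24 mo → does not qualify.
Program C: score 589 < 640; DTI 39% > 36%; LTV 81.6% ≤ 97%; reserves 13.9 ≥ 9 mo → does not qualify.

None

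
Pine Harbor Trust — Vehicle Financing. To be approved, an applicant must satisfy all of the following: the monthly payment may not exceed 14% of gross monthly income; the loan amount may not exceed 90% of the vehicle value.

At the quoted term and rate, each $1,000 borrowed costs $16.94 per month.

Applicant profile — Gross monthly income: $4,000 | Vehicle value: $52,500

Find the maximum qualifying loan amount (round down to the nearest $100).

$33,000

Payment cap: 14% × $4,000 = $560/month.
At $16.94 per $1,000, that supports 560/16.94 × 1,000 ≈ $33,057 → $33,000.
LTV cap: 90% × $52,500 = $47,250 → $47,200.
Binding constraint: payment-to-income.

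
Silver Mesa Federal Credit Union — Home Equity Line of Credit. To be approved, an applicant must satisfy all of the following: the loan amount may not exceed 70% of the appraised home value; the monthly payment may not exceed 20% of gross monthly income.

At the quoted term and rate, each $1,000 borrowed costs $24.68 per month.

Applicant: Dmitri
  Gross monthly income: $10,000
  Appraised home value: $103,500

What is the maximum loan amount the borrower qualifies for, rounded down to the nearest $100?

Payment cap: 20% × $10,000 = $2,000/month.
At $24.68 per $1,000, that supports 2,000/24.68 × 1,000 ≈ $81,037 → $81,000.
LTV cap: 70% × $103,500 = $72,450 → $72,400.
Binding constraint: loan-to-value.

$72,400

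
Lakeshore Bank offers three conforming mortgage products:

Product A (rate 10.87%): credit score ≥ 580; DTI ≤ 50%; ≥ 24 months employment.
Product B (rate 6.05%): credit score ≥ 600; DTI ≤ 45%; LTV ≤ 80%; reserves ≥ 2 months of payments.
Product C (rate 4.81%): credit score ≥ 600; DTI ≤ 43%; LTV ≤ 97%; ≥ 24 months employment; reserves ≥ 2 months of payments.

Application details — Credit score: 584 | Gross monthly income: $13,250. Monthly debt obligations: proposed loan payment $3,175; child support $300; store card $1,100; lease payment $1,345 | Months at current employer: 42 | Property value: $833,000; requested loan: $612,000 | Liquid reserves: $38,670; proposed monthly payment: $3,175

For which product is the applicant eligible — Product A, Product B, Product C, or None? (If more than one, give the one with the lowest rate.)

Product A

Total debts = (3,175 + 300 + 1,100 + 1,345) = 5,920; DTI = 5,920/13,250 = 44.7%.
LTV = 612,000/833,000 = 73.5%.
Reserves = 38,670/3,175 = 12.2 months.
Product A: score 584 ≥ 580; DTI 44.7% ≤ 50%; employment 42 ≥ 24 mo → qualifies.
Product B: score 584 < 600; DTI 44.7% ≤ 45%; LTV 73.5% ≤ 80%; reserves 12.2 ≥ 2 mo → does not qualify.
Product C: score 584 < 600; DTI 44.7% > 43%; LTV 73.5% ≤ 97%; employment 42 ≥ 24 mo; reserves 12.2 ≥ 2 mo → does not qualify.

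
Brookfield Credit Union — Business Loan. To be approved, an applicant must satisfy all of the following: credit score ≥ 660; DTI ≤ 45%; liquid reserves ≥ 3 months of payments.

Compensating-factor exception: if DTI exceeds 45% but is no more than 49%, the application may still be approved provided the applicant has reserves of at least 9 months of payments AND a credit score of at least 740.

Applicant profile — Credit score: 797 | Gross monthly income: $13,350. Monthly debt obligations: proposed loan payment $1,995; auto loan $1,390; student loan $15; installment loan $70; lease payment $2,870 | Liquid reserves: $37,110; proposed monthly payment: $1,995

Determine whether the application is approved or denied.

Credit score 797 ≥ 660 (meets base)
Total debts = (1,995 + 1,390 + 15 + 70 + 2,870) = 6,340. DTI: 6,340 ÷ 13,350 = 47.5%, over the 45% base limit.
Liquid reserves cover 37,110/1,995 = 18.6 months — ≥ 3 required
47.5% falls in the override range (45%–49%), so the compensating-factor test applies.
Reserves 18.6 ≥ 9 months; credit score 797 ≥ 740.
Both compensating conditions met → exception applies.

Approved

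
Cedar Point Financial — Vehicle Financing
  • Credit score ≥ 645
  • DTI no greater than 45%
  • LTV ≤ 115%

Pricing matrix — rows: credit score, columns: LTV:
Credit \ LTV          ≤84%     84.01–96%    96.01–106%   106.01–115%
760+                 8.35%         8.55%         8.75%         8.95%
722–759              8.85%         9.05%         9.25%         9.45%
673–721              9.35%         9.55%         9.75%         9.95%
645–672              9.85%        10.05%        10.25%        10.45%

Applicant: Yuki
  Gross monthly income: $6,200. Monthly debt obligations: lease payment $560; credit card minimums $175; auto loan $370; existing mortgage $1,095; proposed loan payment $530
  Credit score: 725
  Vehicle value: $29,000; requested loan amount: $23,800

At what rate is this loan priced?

8.85%

Credit score 725 ≥ 645; Total monthly debts = (560 + 175 + 370 + 1,095 + 530) = 2,730. DTI: 2,730 ÷ 6,200 = 44%, within the 45% cap
Loan-to-value = 23,800/29,000 = 82.1% — pass (115% max)
Row: 725 falls in 722–759. Column: 82.1% falls in ≤84%. Rate = 8.85%.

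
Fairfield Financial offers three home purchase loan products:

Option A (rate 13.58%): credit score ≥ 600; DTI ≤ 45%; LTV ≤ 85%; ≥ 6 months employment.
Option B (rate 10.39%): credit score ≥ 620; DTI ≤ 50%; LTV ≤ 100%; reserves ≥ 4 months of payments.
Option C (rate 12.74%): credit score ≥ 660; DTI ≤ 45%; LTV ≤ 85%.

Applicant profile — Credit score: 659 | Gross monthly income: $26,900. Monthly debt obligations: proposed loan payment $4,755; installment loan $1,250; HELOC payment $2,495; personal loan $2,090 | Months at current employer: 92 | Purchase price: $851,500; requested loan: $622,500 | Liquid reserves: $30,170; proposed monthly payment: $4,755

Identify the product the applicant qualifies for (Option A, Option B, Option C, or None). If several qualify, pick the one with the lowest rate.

Total debts = (4,755 + 1,250 + 2,495 + 2,090) = 10,590; DTI = 10,590/26,900 = 39.4%.
LTV = 622,500/851,500 = 73.1%.
Reserves = 30,170/4,755 = 6.3 months.
Option A: score 659 ≥ 600; DTI 39.4% ≤ 45%; LTV 73.1% ≤ 85%; employment 92 ≥ 6 mo → qualifies.
Option B: score 659 ≥ 620; DTI 39.4% ≤ 50%; LTV 73.1% ≤ 100%; reserves 6.3 ≥ 4 mo → qualifies.
Option C: score 659 < 660; DTI 39.4% ≤ 45%; LTV 73.1% ≤ 85% → does not qualify.
Qualifying: Option A, Option B. Lowest rate is 10.39% → Option B.

Option B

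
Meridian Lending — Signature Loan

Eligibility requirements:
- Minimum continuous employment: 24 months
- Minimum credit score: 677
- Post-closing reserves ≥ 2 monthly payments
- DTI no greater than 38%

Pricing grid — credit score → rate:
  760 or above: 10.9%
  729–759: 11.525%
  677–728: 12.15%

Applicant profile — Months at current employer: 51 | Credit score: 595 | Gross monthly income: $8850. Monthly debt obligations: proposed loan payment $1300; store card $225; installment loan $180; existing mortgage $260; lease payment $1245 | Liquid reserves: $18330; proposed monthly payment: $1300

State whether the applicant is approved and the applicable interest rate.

Credit score 595 < 677 (below minimum)
Total monthly debts = (1,300 + 225 + 180 + 260 + 1,245) = 3,210. Debt-to-income = 3,210/8,850 = 36.3% — meets 38% limit
Liquid reserves cover 18,330/1,300 = 14.1 months — ≥ 2 required
Employment 51 ≥ 24 months
Not all requirements met → denied.

Denied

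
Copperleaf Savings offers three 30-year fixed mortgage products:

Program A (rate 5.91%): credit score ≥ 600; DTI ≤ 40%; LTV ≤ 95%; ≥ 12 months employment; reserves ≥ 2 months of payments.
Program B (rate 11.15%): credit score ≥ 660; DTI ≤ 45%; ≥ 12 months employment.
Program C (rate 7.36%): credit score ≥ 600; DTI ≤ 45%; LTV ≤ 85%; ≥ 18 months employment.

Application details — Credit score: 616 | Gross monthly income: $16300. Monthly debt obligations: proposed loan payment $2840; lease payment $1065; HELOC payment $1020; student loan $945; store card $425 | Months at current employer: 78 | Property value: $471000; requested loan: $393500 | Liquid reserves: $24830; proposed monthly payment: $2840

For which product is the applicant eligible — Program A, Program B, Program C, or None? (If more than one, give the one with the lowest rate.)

Program A

Total debts = (2,840 + 1,065 + 1,020 + 945 + 425) = 6,295; DTI = 6,295/16,300 = 38.6%.
LTV = 393,500/471,000 = 83.5%.
Reserves = 24,830/2,840 = 8.7 months.
Program A: score 616 ≥ 600; DTI 38.6% ≤ 40%; LTV 83.5% ≤ 95%; employment 78 ≥ 12 mo; reserves 8.7 ≥ 2 mo → qualifies.
Program B: score 616 < 660; DTI 38.6% ≤ 45%; employment 78 ≥ 12 mo → does not qualify.
Program C: score 616 ≥ 600; DTI 38.6% ≤ 45%; LTV 83.5% ≤ 85%; employment 78 ≥ 18 mo → qualifies.
Qualifying: Program A, Program C. Lowest rate is 5.91% → Program A.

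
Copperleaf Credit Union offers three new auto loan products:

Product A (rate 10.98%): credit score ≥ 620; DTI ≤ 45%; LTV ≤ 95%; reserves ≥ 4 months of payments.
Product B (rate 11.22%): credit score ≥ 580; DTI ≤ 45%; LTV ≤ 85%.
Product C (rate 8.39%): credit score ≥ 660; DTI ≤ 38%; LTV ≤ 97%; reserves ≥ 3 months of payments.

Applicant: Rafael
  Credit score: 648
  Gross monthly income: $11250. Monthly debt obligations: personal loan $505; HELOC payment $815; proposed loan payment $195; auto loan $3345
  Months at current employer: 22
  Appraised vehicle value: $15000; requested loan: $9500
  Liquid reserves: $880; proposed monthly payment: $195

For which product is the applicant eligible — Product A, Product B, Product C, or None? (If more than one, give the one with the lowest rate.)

Product A

Total debts = (505 + 815 + 195 + 3,345) = 4,860; DTI = 4,860/11,250 = 43.2%.
LTV = 9,500/15,000 = 63.3%.
Reserves = 880/195 = 4.5 months.
Product A: score 648 ≥ 620; DTI 43.2% ≤ 45%; LTV 63.3% ≤ 95%; reserves 4.5 ≥ 4 mo → qualifies.
Product B: score 648 ≥ 580; DTI 43.2% ≤ 45%; LTV 63.3% ≤ 85% → qualifies.
Product C: score 648 < 660; DTI 43.2% > 38%; LTV 63.3% ≤ 97%; reserves 4.5 ≥ 3 mo → does not qualify.
Qualifying: Product A, Product B. Lowest rate is 10.98% → Product A.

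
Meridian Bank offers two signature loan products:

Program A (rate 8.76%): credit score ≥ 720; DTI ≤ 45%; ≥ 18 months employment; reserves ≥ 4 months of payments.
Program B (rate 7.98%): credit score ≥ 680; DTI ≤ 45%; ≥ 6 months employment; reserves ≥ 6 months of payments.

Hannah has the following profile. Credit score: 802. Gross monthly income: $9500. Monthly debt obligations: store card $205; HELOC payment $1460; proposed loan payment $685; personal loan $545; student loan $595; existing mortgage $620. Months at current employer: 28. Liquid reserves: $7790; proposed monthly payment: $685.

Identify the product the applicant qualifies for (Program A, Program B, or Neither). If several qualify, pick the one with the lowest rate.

Total debts = (205 + 1,460 + 685 + 545 + 595 + 620) = 4,110; DTI = 4,110/9,500 = 43.3%.
Reserves = 7,790/685 = 11.4 months.
Program A: score 802 ≥ 720; DTI 43.3% ≤ 45%; employment 28 ≥ 18 mo; reserves 11.4 ≥ 4 mo → qualifies.
Program B: score 802 ≥ 680; DTI 43.3% ≤ 45%; employment 28 ≥ 6 mo; reserves 11.4 ≥ 6 mo → qualifies.
Qualifying: Program A, Program B. Lowest rate is 7.98% → Program B.

Program B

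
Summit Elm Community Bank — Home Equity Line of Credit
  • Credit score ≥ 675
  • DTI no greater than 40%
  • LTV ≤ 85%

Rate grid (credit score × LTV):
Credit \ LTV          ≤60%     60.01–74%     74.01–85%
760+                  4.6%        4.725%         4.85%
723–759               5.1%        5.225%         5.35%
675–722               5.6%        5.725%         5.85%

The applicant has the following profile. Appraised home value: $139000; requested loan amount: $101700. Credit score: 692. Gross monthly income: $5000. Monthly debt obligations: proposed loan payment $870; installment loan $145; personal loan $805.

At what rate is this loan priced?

Credit score 692 ≥ 675; Total monthly debts = (870 + 145 + 805) = 1,820. Debt-to-income = 1,820/5,000 = 36.4% — meets 40% limit
LTV = 101,700/139,000 = 73.2% ≤ 85%
Credit 692 → row 675–722; LTV 73.2% → column 60.01–74%. Grid cell → 5.725%.

5.725%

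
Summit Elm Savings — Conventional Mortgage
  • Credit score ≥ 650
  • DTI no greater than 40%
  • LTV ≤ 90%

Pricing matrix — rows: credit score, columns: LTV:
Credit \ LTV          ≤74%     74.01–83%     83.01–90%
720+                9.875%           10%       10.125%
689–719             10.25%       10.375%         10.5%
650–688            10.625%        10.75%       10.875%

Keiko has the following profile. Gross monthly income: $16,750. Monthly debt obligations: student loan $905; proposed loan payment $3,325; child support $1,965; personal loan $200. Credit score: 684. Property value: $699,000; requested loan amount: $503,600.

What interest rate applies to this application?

Credit score 684 ≥ 650; Total monthly debts = (905 + 3,325 + 1,965 + 200) = 6,395. DTI = 6,395/16,750 = 38.2% ≤ 40%
Loan-to-value = 503,600/699,000 = 72% — pass (90% max)
Credit 684 → row 650–688; LTV 72% → column ≤74%. Grid cell → 10.625%.

10.625%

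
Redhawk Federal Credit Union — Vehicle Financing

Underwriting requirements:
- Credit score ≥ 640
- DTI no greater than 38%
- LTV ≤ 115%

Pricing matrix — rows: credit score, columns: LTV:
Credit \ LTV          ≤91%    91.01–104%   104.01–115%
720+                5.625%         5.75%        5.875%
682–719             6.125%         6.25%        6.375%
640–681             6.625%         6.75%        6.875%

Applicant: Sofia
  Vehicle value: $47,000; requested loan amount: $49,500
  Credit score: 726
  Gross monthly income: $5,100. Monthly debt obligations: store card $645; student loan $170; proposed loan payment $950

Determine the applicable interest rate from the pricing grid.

5.875%

Credit score 726 ≥ 640; Total monthly debts = (645 + 170 + 950) = 1,765. DTI = 1,765/5,100 = 34.6% ≤ 38%
LTV = 49,500/47,000 = 105.3% ≤ 115%
Row: 726 falls in 720+. Column: 105.3% falls in 104.01–115%. Rate = 5.875%.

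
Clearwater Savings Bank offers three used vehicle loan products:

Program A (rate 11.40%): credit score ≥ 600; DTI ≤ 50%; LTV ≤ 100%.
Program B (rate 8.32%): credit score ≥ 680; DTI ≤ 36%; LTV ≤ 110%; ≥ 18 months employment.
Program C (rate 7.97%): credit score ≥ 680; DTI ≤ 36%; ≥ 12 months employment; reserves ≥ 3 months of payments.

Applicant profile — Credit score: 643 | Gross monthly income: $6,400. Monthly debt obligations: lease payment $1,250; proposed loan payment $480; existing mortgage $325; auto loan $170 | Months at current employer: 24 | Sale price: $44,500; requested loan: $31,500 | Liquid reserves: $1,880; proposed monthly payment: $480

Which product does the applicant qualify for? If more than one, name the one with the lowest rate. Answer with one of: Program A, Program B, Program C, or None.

Total debts = (1,250 + 480 + 325 + 170) = 2,225; DTI = 2,225/6,400 = 34.8%.
LTV = 31,500/44,500 = 70.8%.
Reserves = 1,880/480 = 3.9 months.
Program A: score 643 ≥ 600; DTI 34.8% ≤ 50%; LTV 70.8% ≤ 100% → qualifies.
Program B: score 643 < 680; DTI 34.8% ≤ 36%; LTV 70.8% ≤ 110%; employment 24 ≥ 18 mo → does not qualify.
Program C: score 643 < 680; DTI 34.8% ≤ 36%; employment 24 ≥ 12 mo; reserves 3.9 ≥ 3 mo → does not qualify.

Program A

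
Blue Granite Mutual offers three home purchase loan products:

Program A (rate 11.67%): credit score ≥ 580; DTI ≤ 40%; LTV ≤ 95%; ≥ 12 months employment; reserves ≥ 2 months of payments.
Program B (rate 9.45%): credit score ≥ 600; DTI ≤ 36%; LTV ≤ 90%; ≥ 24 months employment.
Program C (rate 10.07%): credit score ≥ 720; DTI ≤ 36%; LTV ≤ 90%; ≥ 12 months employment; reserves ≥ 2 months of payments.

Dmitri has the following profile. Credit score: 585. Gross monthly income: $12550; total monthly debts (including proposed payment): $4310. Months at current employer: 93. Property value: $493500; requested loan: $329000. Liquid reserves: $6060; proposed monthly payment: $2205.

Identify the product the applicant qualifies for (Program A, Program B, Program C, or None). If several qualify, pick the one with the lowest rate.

DTI = 4,310/12,550 = 34.3%.
LTV = 329,000/493,500 = 66.7%.
Reserves = 6,060/2,205 = 2.7 months.
Program A: score 585 ≥ 580; DTI 34.3% ≤ 40%; LTV 66.7% ≤ 95%; employment 93 ≥ 12 mo; reserves 2.7 ≥ 2 mo → qualifies.
Program B: score 585 < 600; DTI 34.3% ≤ 36%; LTV 66.7% ≤ 90%; employment 93 ≥ 24 mo → does not qualify.
Program C: score 585 < 720; DTI 34.3% ≤ 36%; LTV 66.7% ≤ 90%; employment 93 ≥ 12 mo; reserves 2.7 ≥ 2 mo → does not qualify.

Program A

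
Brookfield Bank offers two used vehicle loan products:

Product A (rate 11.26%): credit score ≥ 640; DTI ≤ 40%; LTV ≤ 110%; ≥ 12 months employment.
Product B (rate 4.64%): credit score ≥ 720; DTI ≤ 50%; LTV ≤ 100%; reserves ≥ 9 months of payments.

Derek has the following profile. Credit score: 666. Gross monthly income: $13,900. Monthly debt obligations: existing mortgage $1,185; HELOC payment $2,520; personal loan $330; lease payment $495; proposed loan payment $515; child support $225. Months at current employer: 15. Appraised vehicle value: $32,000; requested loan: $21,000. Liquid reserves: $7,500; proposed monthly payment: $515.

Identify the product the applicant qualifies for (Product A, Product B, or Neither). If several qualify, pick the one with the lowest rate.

Total debts = (1,185 + 2,520 + 330 + 495 + 515 + 225) = 5,270; DTI = 5,270/13,900 = 37.9%.
LTV = 21,000/32,000 = 65.6%.
Reserves = 7,500/515 = 14.6 months.
Product A: score 666 ≥ 640; DTI 37.9% ≤ 40%; LTV 65.6% ≤ 110%; employment 15 ≥ 12 mo → qualifies.
Product B: score 666 < 720; DTI 37.9% ≤ 50%; LTV 65.6% ≤ 100%; reserves 14.6 ≥ 9 mo → does not qualify.

Product A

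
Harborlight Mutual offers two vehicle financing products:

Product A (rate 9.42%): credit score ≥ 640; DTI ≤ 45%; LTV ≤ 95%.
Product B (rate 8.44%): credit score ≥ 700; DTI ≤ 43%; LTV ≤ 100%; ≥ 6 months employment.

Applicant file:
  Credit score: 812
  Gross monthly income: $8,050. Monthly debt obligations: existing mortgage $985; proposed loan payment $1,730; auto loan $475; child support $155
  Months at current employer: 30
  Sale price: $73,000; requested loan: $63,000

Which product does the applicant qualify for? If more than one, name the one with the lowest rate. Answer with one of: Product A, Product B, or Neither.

Total debts = (985 + 1,730 + 475 + 155) = 3,345; DTI = 3,345/8,050 = 41.6%.
LTV = 63,000/73,000 = 86.3%.
Product A: score 812 ≥ 640; DTI 41.6% ≤ 45%; LTV 86.3% ≤ 95% → qualifies.
Product B: score 812 ≥ 700; DTI 41.6% ≤ 43%; LTV 86.3% ≤ 100%; employment 30 ≥ 6 mo → qualifies.
Qualifying: Product A, Product B. Lowest rate is 8.44% → Product B.

Product B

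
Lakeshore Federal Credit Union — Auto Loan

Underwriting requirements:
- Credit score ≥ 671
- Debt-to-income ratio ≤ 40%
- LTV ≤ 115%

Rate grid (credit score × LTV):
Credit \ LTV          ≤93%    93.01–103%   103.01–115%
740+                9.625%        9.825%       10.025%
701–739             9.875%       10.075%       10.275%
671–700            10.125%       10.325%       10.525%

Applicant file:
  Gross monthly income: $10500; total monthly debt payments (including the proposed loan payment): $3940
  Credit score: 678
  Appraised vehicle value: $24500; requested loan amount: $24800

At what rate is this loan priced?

Credit score 678 ≥ 671; DTI = 3,940/10,500 = 37.5% ≤ 40%
Loan-to-value = 24,800/24,500 = 101.2% — pass (115% max)
Row: 678 falls in 671–700. Column: 101.2% falls in 93.01–103%. Rate = 10.325%.

10.325%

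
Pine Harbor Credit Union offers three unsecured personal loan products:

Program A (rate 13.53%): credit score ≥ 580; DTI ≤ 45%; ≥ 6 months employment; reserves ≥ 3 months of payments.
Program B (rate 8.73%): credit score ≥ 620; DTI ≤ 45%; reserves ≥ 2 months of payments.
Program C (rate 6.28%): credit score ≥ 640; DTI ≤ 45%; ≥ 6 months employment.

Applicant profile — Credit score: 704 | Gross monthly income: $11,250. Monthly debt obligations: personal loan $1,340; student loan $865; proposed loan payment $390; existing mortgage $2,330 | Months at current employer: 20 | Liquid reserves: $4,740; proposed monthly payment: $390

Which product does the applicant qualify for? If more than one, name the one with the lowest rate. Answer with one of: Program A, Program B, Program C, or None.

Total debts = (1,340 + 865 + 390 + 2,330) = 4,925; DTI = 4,925/11,250 = 43.8%.
Reserves = 4,740/390 = 12.2 months.
Program A: score 704 ≥ 580; DTI 43.8% ≤ 45%; employment 20 ≥ 6 mo; reserves 12.2 ≥ 3 mo → qualifies.
Program B: score 704 ≥ 620; DTI 43.8% ≤ 45%; reserves 12.2 ≥ 2 mo → qualifies.
Program C: score 704 ≥ 640; DTI 43.8% ≤ 45%; employment 20 ≥ 6 mo → qualifies.
Qualifying: Program A, Program B, Program C. Lowest rate is 6.28% → Program C.

Program C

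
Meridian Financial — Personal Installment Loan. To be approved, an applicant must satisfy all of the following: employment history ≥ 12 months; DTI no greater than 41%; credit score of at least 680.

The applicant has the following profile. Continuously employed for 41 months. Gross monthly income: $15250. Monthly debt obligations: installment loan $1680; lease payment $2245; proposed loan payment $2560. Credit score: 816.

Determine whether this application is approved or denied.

Denied

Employment 41 ≥ 12 months
Total monthly debts = (1,680 + 2,245 + 2,560) = 6,485. DTI = 6,485/15,250 = 42.5% > 41%
Credit score 816 ≥ 680 (meets)
Fails on DTI.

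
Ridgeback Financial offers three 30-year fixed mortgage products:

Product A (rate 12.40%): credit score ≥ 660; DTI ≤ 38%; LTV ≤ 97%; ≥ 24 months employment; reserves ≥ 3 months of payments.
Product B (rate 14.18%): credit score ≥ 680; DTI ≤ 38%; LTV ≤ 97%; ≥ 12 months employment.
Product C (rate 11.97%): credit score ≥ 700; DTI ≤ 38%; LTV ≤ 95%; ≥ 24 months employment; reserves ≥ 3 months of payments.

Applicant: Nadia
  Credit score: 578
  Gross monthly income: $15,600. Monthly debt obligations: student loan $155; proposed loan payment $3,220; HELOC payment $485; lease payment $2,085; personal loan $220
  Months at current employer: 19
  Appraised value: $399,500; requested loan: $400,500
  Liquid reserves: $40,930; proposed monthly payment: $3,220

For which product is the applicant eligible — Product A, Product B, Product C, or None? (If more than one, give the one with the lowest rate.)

Total debts = (155 + 3,220 + 485 + 2,085 + 220) = 6,165; DTI = 6,165/15,600 = 39.5%.
LTV = 400,500/399,500 = 100.3%.
Reserves = 40,930/3,220 = 12.7 months.
Product A: score 578 < 660; DTI 39.5% > 38%; LTV 100.3% > 97%; employment 19 < 24 mo; reserves 12.7 ≥ 3 mo → does not qualify.
Product B: score 578 < 680; DTI 39.5% > 38%; LTV 100.3% > 97%; employment 19 ≥ 12 mo → does not qualify.
Product C: score 578 < 700; DTI 39.5% > 38%; LTV 100.3% > 95%; employment 19 < 24 mo; reserves 12.7 ≥ 3 mo → does not qualify.

None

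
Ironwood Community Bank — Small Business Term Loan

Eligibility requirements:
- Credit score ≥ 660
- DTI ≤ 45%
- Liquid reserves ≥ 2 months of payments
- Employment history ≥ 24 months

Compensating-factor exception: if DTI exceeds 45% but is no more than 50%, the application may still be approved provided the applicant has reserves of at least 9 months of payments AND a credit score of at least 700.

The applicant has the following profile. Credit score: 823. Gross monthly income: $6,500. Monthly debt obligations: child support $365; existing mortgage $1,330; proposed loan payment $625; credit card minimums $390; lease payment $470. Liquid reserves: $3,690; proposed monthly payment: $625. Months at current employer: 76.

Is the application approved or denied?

Credit score 823 ≥ 660 (meets base)
Total debts = (365 + 1,330 + 625 + 390 + 470) = 3,180. DTI: 3,180 ÷ 6,500 = 48.9%, over the 45% base limit.
Reserves = 3,690/625 = 5.9 months ≥ 2
Employment 76 ≥ 24 months
48.9% falls in the override range (45%–50%), so the compensating-factor test applies.
Override check — reserves: 5.9 mo (short of 9); score: 823 (ok).
Compensating-factor requirement not fully met.

Denied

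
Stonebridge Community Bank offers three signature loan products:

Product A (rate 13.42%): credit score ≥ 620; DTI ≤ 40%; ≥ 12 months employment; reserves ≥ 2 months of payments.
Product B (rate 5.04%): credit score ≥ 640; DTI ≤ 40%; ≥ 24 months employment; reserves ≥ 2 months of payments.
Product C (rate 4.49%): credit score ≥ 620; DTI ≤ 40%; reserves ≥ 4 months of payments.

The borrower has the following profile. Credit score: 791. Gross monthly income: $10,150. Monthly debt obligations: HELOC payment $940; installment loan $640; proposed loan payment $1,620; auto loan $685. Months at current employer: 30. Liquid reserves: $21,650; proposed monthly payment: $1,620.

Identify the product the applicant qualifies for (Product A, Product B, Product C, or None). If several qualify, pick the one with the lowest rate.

Total debts = (940 + 640 + 1,620 + 685) = 3,885; DTI = 3,885/10,150 = 38.3%.
Reserves = 21,650/1,620 = 13.4 months.
Product A: score 791 ≥ 620; DTI 38.3% ≤ 40%; employment 30 ≥ 12 mo; reserves 13.4 ≥ 2 mo → qualifies.
Product B: score 791 ≥ 640; DTI 38.3% ≤ 40%; employment 30 ≥ 24 mo; reserves 13.4 ≥ 2 mo → qualifies.
Product C: score 791 ≥ 620; DTI 38.3% ≤ 40%; reserves 13.4 ≥ 4 mo → qualifies.
Qualifying: Product A, Product B, Product C. Lowest rate is 4.49% → Product C.

Product C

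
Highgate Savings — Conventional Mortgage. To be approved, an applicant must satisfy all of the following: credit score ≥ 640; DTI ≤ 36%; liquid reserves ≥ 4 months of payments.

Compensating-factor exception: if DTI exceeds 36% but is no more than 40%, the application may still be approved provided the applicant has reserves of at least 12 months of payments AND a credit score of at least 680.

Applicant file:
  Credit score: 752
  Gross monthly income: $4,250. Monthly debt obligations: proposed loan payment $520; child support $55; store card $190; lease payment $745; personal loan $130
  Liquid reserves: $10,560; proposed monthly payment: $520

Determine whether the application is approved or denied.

Credit score 752 ≥ 640 (meets base)
Total debts = (520 + 55 + 190 + 745 + 130) = 1,640. DTI = 1,640/4,250 = 38.6% > 36% — standard DTI limit exceeded.
Liquid reserves cover 10,560/520 = 20.3 months — ≥ 4 required
38.6% falls in the override range (36%–40%), so the compensating-factor test applies.
Override check — reserves: 20.3 mo (ok); score: 752 (ok).
Both override conditions satisfied; DTI exception granted.

Approved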